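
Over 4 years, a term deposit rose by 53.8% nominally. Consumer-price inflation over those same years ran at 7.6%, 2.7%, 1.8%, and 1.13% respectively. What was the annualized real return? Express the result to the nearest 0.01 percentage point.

7.83%

Cumulative inflation factor: 1.076 × 1.027 × 1.018 × 1.0113 ≈ 1.13765.
Nominal growth factor: 1.53800. Real growth factor = 1.53800 / 1.13765 ≈ 1.35190.
Annualized: 1.35190^(1/4) − 1 ≈ 0.07829.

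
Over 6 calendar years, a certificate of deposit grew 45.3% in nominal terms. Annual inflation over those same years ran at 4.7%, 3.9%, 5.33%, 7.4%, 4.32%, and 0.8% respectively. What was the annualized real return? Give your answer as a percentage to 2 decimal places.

1.95%

Cumulative inflation factor: 1.047 × 1.039 × 1.0533 × 1.074 × 1.0432 × 1.008 ≈ 1.29404.
Nominal growth factor: 1.45300. Real growth factor = 1.45300 / 1.29404 ≈ 1.12284.
Annualized: 1.12284^(1/6) − 1 ≈ 0.01950.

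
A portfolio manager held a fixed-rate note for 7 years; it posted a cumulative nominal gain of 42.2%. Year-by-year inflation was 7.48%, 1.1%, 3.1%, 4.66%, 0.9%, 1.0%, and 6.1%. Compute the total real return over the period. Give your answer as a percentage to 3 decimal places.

Cumulative inflation factor: 1.0748 × 1.011 × 1.031 × 1.0466 × 1.009 × 1.010 × 1.061 ≈ 1.26779.
Nominal growth factor: 1.42200. Real growth factor = 1.42200 / 1.26779 ≈ 1.12164.
Total real return ≈ 12.1640%.

12.164%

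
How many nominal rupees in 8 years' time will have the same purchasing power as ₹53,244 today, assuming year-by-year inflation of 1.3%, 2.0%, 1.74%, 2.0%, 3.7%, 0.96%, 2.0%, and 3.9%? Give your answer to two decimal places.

Cumulative price-level factor: 1.013 × 1.020 × 1.0174 × 1.020 × 1.037 × 1.0096 × 1.020 × 1.039 ≈ 1.1897215816.
Multiplying ₹53,244 by the price-level factor gives the future nominal sum.

₹63,345.54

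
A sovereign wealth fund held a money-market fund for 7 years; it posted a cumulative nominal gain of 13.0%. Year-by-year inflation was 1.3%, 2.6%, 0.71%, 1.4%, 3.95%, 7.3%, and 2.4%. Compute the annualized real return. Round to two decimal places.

Cumulative inflation factor: 1.013 × 1.026 × 1.0071 × 1.014 × 1.0395 × 1.073 × 1.024 ≈ 1.21225.
Nominal growth factor: 1.13000. Real growth factor = 1.13000 / 1.21225 ≈ 0.93215.
Annualized: 0.93215^(1/7) − 1 ≈ -0.00999.

-1.00%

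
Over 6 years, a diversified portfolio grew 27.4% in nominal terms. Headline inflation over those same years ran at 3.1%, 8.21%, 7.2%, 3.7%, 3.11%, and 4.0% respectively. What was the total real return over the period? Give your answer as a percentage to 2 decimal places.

-4.21%

Cumulative inflation factor: 1.031 × 1.0821 × 1.072 × 1.037 × 1.0311 × 1.040 ≈ 1.32995.
Nominal growth factor: 1.27400. Real growth factor = 1.27400 / 1.32995 ≈ 0.95793.
Total real return ≈ -4.2066%.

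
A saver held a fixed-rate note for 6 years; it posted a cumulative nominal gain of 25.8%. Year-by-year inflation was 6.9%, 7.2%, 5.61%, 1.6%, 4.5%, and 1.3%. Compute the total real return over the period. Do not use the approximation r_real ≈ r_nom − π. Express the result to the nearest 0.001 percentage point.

-3.354%

Cumulative inflation factor: 1.069 × 1.072 × 1.0561 × 1.016 × 1.045 × 1.013 ≈ 1.30166.
Nominal growth factor: 1.25800. Real growth factor = 1.25800 / 1.30166 ≈ 0.96646.
Total real return ≈ -3.3540%.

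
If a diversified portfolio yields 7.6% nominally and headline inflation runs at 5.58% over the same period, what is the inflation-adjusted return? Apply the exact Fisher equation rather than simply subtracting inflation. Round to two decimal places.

Real return via the Fisher equation: (1 + 7.6%)/(1 + 5.58%) − 1 = 1.076/1.0558 − 1 ≈ 0.01913.

1.91%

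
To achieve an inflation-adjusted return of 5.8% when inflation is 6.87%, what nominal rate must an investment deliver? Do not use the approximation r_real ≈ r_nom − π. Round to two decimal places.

13.07%

By the Fisher equation, 1 + r_nom = (1 + 5.8%)(1 + 6.87%) = 1.058 × 1.0687 = 1.1306846.
So r_nom = 13.06846%.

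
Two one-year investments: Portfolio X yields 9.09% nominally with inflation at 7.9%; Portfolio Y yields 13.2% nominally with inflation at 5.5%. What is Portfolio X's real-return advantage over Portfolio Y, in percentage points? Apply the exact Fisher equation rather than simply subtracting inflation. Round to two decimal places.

Portfolio X real return: 1.0909/1.079 − 1 = 1.103%.
Portfolio Y real return: 1.132/1.055 − 1 = 7.299%.
Difference: 1.103 − 7.299 = -6.196 pp.

-6.20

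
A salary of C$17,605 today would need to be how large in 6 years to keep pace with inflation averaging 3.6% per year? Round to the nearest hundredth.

Cumulative price-level factor: (1+3.6%)^6 ≈ 1.2363986792.
The nominal amount required is C$17,605 scaled up by that factor.

C$21,766.80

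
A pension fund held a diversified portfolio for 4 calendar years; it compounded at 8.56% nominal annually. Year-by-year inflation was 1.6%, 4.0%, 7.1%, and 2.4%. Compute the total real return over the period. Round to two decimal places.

19.86%

Cumulative inflation factor: 1.016 × 1.040 × 1.071 × 1.024 ≈ 1.15882.
Nominal growth factor: 1.38893. Real growth factor = 1.38893 / 1.15882 ≈ 1.19857.
Total real return ≈ 19.8569%.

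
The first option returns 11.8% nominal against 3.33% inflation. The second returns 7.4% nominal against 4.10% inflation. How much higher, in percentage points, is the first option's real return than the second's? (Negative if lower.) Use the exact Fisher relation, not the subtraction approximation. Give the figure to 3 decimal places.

The first option real return: 1.118/1.0333 − 1 = 8.1970%.
The second real return: 1.074/1.0410 − 1 = 3.1700%.
Difference: 8.1970 − 3.1700 = 5.0270 pp.

5.027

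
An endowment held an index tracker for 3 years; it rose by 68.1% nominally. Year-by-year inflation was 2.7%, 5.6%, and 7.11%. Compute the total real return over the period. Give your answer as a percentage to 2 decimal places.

Cumulative inflation factor: 1.027 × 1.056 × 1.0711 ≈ 1.16162.
Nominal growth factor: 1.68100. Real growth factor = 1.68100 / 1.16162 ≈ 1.44712.
Total real return ≈ 44.7116%.

44.71%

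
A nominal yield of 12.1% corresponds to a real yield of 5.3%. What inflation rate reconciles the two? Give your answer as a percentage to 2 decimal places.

6.46%

From (1+r_nom) = (1+r_real)(1+π), we get 1+π = (1 + 12.1%)/(1 + 5.3%) = 1.121/1.053 ≈ 1.06458.
So π ≈ 6.4577%.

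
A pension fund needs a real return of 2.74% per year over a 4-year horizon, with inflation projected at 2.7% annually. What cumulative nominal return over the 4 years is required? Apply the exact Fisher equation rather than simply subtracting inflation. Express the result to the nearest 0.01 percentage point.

23.95%

Required annual nominal rate: (1+2.74%)(1+2.7%) − 1 = 5.51398%.
Cumulative over 4 years: (1 + 0.0551398)^4 − 1 ≈ 0.23948.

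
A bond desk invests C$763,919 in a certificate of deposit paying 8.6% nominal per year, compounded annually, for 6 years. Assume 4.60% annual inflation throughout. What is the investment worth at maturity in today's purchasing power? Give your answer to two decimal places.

Nominal value at maturity: C$763,919 × (1 + 8.6%)^6 ≈ C$1,253,216.96.
Price-level factor over 6 years: (1 + 4.60%)^6 ≈ 1.3097551271.
Dividing the nominal maturity value by the price-level factor gives the value in today's money.

C$956,833.02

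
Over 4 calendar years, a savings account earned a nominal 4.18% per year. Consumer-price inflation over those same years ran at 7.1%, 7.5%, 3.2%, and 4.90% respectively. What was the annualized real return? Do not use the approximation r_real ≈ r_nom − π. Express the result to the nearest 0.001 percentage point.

-1.401%

Cumulative inflation factor: 1.071 × 1.075 × 1.032 × 1.0490 ≈ 1.24639.
Nominal growth factor: 1.17798. Real growth factor = 1.17798 / 1.24639 ≈ 0.94511.
Annualized: 0.94511^(1/4) − 1 ≈ -0.01401.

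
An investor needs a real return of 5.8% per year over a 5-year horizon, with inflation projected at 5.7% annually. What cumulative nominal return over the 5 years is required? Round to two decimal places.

Required annual nominal rate: (1+5.8%)(1+5.7%) − 1 = 11.8306%.
Cumulative over 5 years: (1 + 0.118306)^5 − 1 ≈ 0.74905.

74.91%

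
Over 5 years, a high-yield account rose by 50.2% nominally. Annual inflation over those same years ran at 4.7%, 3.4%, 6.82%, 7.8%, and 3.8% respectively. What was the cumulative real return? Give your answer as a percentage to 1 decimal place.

16.1%

Cumulative inflation factor: 1.047 × 1.034 × 1.0682 × 1.078 × 1.038 ≈ 1.29400.
Nominal growth factor: 1.50200. Real growth factor = 1.50200 / 1.29400 ≈ 1.16074.
Total real return ≈ 16.0738%.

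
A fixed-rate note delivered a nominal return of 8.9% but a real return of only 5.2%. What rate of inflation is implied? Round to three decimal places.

3.517%

From (1+r_nom) = (1+r_real)(1+π), we get 1+π = (1 + 8.9%)/(1 + 5.2%) = 1.089/1.052 ≈ 1.03517.
So π ≈ 3.5171%.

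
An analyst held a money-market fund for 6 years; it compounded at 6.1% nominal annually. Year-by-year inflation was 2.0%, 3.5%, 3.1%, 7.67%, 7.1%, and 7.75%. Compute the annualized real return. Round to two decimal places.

0.89%

Cumulative inflation factor: 1.020 × 1.035 × 1.031 × 1.0767 × 1.071 × 1.0775 ≈ 1.35239.
Nominal growth factor: 1.42657. Real growth factor = 1.42657 / 1.35239 ≈ 1.05485.
Annualized: 1.05485^(1/6) − 1 ≈ 0.00894.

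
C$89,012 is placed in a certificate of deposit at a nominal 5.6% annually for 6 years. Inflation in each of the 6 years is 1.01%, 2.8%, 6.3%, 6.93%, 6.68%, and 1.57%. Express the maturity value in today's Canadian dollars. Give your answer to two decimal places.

C$96,514.66

Nominal value at maturity: C$89,012 × (1 + 5.6%)^6 ≈ C$123,433.22.
Price-level factor over 6 years: 1.0101 × 1.028 × 1.063 × 1.0693 × 1.0668 × 1.0157 ≈ 1.2789064468.
The maturity value deflated by that factor is the answer in today's purchasing power.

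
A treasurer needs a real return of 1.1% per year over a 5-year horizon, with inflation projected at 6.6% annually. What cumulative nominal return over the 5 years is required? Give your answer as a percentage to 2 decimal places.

45.39%

Required annual nominal rate: (1+1.1%)(1+6.6%) − 1 = 7.7726%.
Cumulative over 5 years: (1 + 0.077726)^5 − 1 ≈ 0.45392.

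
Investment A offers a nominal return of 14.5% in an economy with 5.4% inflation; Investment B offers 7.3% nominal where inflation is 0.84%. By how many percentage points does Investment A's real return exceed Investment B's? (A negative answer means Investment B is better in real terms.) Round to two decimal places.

Investment A real return: 1.145/1.054 − 1 = 8.634%.
Investment B real return: 1.073/1.0084 − 1 = 6.406%.
Difference: 8.634 − 6.406 = 2.228 pp.

2.23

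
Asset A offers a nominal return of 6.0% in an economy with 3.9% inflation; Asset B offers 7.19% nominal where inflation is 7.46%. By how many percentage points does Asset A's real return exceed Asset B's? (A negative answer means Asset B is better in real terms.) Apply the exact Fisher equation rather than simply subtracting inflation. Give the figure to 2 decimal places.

2.27

Asset A real return: 1.060/1.039 − 1 = 2.021%.
Asset B real return: 1.0719/1.0746 − 1 = -0.251%.
Difference: 2.021 − (-0.251) = 2.272 pp.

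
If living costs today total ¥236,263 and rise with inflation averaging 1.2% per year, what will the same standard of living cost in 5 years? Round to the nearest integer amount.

Cumulative price-level factor: (1+1.2%)^5 ≈ 1.0614573839.
Multiplying ¥236,263 by the price-level factor gives the future nominal sum.

¥250,783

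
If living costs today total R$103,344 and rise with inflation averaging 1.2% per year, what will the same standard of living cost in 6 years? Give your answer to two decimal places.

Cumulative price-level factor: (1+1.2%)^6 ≈ 1.0741948725.
The nominal amount required is R$103,344 scaled up by that factor.

R$111,011.59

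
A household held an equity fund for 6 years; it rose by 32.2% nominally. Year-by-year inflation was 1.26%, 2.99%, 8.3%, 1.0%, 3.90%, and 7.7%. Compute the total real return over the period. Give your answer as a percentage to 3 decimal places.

3.566%

Cumulative inflation factor: 1.0126 × 1.0299 × 1.083 × 1.010 × 1.0390 × 1.077 ≈ 1.27648.
Nominal growth factor: 1.32200. Real growth factor = 1.32200 / 1.27648 ≈ 1.03566.
Total real return ≈ 3.5660%.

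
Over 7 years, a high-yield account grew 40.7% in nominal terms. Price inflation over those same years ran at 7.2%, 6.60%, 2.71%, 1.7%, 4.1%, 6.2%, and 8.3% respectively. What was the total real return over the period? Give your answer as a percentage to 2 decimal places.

Cumulative inflation factor: 1.072 × 1.0660 × 1.0271 × 1.017 × 1.041 × 1.062 × 1.083 ≈ 1.42919.
Nominal growth factor: 1.40700. Real growth factor = 1.40700 / 1.42919 ≈ 0.98448.
Total real return ≈ -1.5525%.

-1.55%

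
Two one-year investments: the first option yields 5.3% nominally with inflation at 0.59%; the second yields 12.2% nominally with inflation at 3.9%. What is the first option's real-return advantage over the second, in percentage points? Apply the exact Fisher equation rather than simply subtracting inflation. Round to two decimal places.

-3.31

The first option real return: 1.053/1.0059 − 1 = 4.682%.
The second real return: 1.122/1.039 − 1 = 7.988%.
Difference: 4.682 − 7.988 = -3.306 pp.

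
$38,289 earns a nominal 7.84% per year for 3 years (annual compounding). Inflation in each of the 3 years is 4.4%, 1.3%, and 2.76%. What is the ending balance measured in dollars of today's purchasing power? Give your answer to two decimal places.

$44,185.48

Nominal value at maturity: $38,289 × (1 + 7.84%)^3 ≈ $48,019.06.
Price-level factor over 3 years: 1.044 × 1.013 × 1.0276 = 1.0867609872.
Dividing the nominal maturity value by the price-level factor gives the value in today's money.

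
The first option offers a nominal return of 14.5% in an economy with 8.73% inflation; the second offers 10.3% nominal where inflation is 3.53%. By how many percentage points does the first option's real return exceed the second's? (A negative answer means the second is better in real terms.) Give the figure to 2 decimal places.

-1.23

The first option real return: 1.145/1.0873 − 1 = 5.307%.
The second real return: 1.103/1.0353 − 1 = 6.539%.
Difference: 5.307 − 6.539 = -1.232 pp.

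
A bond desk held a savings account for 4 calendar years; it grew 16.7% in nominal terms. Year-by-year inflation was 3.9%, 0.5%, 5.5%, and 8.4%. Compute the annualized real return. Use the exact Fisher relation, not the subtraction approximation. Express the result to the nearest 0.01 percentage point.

-0.57%

Cumulative inflation factor: 1.039 × 1.005 × 1.055 × 1.084 ≈ 1.19416.
Nominal growth factor: 1.16700. Real growth factor = 1.16700 / 1.19416 ≈ 0.97725.
Annualized: 0.97725^(1/4) − 1 ≈ -0.00574.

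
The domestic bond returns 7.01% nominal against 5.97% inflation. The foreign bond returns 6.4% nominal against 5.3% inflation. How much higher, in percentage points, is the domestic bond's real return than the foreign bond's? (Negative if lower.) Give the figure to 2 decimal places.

-0.06

The domestic bond real return: 1.0701/1.0597 − 1 = 0.981%.
The foreign bond real return: 1.064/1.053 − 1 = 1.045%.
Difference: 0.981 − 1.045 = -0.064 pp.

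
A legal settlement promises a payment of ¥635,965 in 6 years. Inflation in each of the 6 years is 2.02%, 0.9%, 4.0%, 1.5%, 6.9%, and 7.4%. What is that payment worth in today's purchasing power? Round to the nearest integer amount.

Price-level factor over 6 years: 1.0202 × 1.009 × 1.040 × 1.015 × 1.069 × 1.074 ≈ 1.2475496927.
Purchasing power today: ¥635,965 divided by that factor.

¥509,771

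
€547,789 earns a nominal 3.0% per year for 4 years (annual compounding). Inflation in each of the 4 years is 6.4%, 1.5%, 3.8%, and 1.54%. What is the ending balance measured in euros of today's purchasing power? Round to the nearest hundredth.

Nominal value at maturity: €547,789 × (1 + 3.0%)^4 ≈ €616,541.35.
Price-level factor over 4 years: 1.064 × 1.015 × 1.038 × 1.0154 ≈ 1.1382618566.
Dividing the nominal maturity value by the price-level factor gives the value in today's money.

€541,651.59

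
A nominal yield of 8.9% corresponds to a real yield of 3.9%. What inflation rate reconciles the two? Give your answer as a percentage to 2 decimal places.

4.81%

From (1+r_nom) = (1+r_real)(1+π), we get 1+π = (1 + 8.9%)/(1 + 3.9%) = 1.089/1.039 ≈ 1.04812.
So π ≈ 4.8123%.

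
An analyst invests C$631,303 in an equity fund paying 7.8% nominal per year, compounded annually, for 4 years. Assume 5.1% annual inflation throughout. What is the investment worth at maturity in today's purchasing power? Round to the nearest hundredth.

Nominal value at maturity: C$631,303 × (1 + 7.8%)^4 ≈ C$852,536.33.
Price-level factor over 4 years: (1 + 5.1%)^4 ≈ 1.2201433692.
Dividing the nominal maturity value by the price-level factor gives the value in today's money.

C$698,718.16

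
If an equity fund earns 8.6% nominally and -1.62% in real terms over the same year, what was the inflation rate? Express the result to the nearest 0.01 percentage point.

From (1+r_nom) = (1+r_real)(1+π), we get 1+π = (1 + 8.6%)/(1 − 1.62%) = 1.086/0.9838 ≈ 1.10388.
So π ≈ 10.3883%.

10.39%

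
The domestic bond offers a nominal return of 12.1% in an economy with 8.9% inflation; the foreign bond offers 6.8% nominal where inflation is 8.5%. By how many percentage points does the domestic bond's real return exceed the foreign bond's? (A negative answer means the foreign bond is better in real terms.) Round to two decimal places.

The domestic bond real return: 1.121/1.089 − 1 = 2.938%.
The foreign bond real return: 1.068/1.085 − 1 = -1.567%.
Difference: 2.938 − (-1.567) = 4.505 pp.

4.51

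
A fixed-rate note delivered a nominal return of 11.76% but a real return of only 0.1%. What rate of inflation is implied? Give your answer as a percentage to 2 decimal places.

From (1+r_nom) = (1+r_real)(1+π), we get 1+π = (1 + 11.76%)/(1 + 0.1%) = 1.1176/1.001 ≈ 1.11648.
So π ≈ 11.6484%.

11.65%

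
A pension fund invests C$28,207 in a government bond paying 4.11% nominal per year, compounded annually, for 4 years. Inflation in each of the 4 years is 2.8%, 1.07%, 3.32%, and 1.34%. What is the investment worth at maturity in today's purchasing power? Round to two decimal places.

C$30,461.13

Nominal value at maturity: C$28,207 × (1 + 4.11%)^4 ≈ C$33,138.03.
Price-level factor over 4 years: 1.028 × 1.0107 × 1.0332 × 1.0134 ≈ 1.0878792115.
Dividing the nominal maturity value by the price-level factor gives the value in today's money.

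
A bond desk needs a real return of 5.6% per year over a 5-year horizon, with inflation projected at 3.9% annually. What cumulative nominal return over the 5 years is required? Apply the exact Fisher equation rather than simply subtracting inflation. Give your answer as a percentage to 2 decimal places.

Required annual nominal rate: (1+5.6%)(1+3.9%) − 1 = 9.7184%.
Cumulative over 5 years: (1 + 0.097184)^5 − 1 ≈ 0.59000.

59.00%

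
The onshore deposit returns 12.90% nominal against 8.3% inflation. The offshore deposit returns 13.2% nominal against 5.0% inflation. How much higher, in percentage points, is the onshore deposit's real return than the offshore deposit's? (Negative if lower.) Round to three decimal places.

-3.562

The onshore deposit real return: 1.1290/1.083 − 1 = 4.2475%.
The offshore deposit real return: 1.132/1.050 − 1 = 7.8095%.
Difference: 4.2475 − 7.8095 = -3.5620 pp.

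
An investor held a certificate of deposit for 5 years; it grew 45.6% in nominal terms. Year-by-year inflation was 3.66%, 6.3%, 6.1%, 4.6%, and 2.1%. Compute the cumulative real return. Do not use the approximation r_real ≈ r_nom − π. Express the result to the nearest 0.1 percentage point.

16.6%

Cumulative inflation factor: 1.0366 × 1.063 × 1.061 × 1.046 × 1.021 ≈ 1.24858.
Nominal growth factor: 1.45600. Real growth factor = 1.45600 / 1.24858 ≈ 1.16612.
Total real return ≈ 16.6122%.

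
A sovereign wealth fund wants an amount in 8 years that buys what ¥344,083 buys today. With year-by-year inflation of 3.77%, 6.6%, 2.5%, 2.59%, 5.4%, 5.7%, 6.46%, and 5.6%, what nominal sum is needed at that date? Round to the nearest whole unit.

¥501,288

Cumulative price-level factor: 1.0377 × 1.066 × 1.025 × 1.0259 × 1.054 × 1.057 × 1.0646 × 1.056 ≈ 1.4568803807.
Multiplying ¥344,083 by the price-level factor gives the future nominal sum.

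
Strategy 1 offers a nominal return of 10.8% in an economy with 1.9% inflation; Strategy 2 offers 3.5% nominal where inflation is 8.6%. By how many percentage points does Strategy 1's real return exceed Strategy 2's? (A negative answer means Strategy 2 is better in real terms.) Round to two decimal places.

13.43

Strategy 1 real return: 1.108/1.019 − 1 = 8.734%.
Strategy 2 real return: 1.035/1.086 − 1 = -4.696%.
Difference: 8.734 − (-4.696) = 13.430 pp.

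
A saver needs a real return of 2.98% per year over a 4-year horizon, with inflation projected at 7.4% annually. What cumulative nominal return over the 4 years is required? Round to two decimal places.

Required annual nominal rate: (1+2.98%)(1+7.4%) − 1 = 10.60052%.
Cumulative over 4 years: (1 + 0.1060052)^4 − 1 ≈ 0.49633.

49.63%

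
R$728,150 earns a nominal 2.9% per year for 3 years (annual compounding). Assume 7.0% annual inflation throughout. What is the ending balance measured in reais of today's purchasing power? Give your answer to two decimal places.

R$647,613.13

Nominal value at maturity: R$728,150 × (1 + 2.9%)^3 ≈ R$793,353.93.
Price-level factor over 3 years: (1 + 7.0%)^3 = 1.225043.
The maturity value deflated by that factor is the answer in today's purchasing power.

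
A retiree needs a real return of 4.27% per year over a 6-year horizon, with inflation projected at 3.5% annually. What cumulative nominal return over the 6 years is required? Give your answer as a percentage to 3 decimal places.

Required annual nominal rate: (1+4.27%)(1+3.5%) − 1 = 7.91945%.
Cumulative over 6 years: (1 + 0.0791945)^6 − 1 ≈ 0.57979.

57.979%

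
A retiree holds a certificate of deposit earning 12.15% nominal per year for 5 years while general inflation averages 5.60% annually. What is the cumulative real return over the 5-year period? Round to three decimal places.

The annual real rate is (1+12.15%)/(1+5.60%) − 1 = 6.2027%.
Compounded over 5 years: (1 + 0.062027)^5 − 1 ≈ 0.35107.

35.107%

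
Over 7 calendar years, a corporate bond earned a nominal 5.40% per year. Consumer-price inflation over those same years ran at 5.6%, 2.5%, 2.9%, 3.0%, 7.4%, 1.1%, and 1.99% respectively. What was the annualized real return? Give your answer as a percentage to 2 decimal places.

1.86%

Cumulative inflation factor: 1.056 × 1.025 × 1.029 × 1.030 × 1.074 × 1.011 × 1.0199 ≈ 1.27044.
Nominal growth factor: 1.44505. Real growth factor = 1.44505 / 1.27044 ≈ 1.13745.
Annualized: 1.13745^(1/7) − 1 ≈ 0.01857.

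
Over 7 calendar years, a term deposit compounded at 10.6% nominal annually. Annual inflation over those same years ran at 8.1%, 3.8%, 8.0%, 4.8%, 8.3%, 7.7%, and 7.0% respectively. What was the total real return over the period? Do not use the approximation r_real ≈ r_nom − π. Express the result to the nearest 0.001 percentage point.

27.717%

Cumulative inflation factor: 1.081 × 1.038 × 1.080 × 1.048 × 1.083 × 1.077 × 1.070 ≈ 1.58502.
Nominal growth factor: 2.02435. Real growth factor = 2.02435 / 1.58502 ≈ 1.27717.
Total real return ≈ 27.7173%.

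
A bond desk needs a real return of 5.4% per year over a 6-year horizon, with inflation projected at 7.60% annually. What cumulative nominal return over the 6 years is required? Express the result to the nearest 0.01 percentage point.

112.77%

Required annual nominal rate: (1+5.4%)(1+7.60%) − 1 = 13.4104%.
Cumulative over 6 years: (1 + 0.134104)^6 − 1 ≈ 1.12773.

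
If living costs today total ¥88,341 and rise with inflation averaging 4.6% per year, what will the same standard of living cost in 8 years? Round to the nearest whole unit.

Cumulative price-level factor: (1+4.6%)^8 ≈ 1.4330240406.
Multiplying ¥88,341 by the price-level factor gives the future nominal sum.

¥126,595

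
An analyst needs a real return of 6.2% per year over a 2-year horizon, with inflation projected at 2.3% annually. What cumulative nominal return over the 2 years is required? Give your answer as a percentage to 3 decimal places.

Required annual nominal rate: (1+6.2%)(1+2.3%) − 1 = 8.6426%.
Cumulative over 2 years: (1 + 0.086426)^2 − 1 ≈ 0.18032.

18.032%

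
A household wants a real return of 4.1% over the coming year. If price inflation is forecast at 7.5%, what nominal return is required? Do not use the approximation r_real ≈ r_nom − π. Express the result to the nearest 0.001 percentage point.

By the Fisher equation, 1 + r_nom = (1 + 4.1%)(1 + 7.5%) = 1.041 × 1.075 = 1.119075.
So r_nom = 11.9075%.

11.908%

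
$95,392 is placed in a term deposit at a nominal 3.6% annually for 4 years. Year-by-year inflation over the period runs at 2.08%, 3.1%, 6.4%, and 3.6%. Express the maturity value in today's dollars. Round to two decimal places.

Nominal value at maturity: $95,392 × (1 + 3.6%)^4 ≈ $109,888.18.
Price-level factor over 4 years: 1.0208 × 1.031 × 1.064 × 1.036 ≈ 1.1601141128.
Dividing the nominal maturity value by the price-level factor gives the value in today's money.

$94,721.87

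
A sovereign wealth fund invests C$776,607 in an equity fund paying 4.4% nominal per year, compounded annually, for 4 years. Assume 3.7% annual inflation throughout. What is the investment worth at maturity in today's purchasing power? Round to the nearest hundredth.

Nominal value at maturity: C$776,607 × (1 + 4.4%)^4 ≈ C$922,578.43.
Price-level factor over 4 years: (1 + 3.7%)^4 ≈ 1.1564184862.
The maturity value deflated by that factor is the answer in today's purchasing power.

C$797,789.42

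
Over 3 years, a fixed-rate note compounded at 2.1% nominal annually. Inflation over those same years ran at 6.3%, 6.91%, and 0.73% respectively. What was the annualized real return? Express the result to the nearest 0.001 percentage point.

-2.399%

Cumulative inflation factor: 1.063 × 1.0691 × 1.0073 ≈ 1.14475.
Nominal growth factor: 1.06433. Real growth factor = 1.06433 / 1.14475 ≈ 0.92975.
Annualized: 0.92975^(1/3) − 1 ≈ -0.02399.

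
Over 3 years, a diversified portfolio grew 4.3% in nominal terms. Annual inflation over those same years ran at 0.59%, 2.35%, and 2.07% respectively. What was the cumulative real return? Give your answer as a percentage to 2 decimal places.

-0.75%

Cumulative inflation factor: 1.0059 × 1.0235 × 1.0207 ≈ 1.05085.
Nominal growth factor: 1.04300. Real growth factor = 1.04300 / 1.05085 ≈ 0.99253.
Total real return ≈ -0.7470%.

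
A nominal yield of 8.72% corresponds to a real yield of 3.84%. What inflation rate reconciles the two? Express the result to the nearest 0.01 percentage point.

From (1+r_nom) = (1+r_real)(1+π), we get 1+π = (1 + 8.72%)/(1 + 3.84%) = 1.0872/1.0384 ≈ 1.04700.
So π ≈ 4.6995%.

4.70%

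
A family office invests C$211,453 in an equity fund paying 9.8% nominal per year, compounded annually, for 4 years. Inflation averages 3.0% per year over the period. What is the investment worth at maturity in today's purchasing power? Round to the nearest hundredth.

C$273,070.20

Nominal value at maturity: C$211,453 × (1 + 9.8%)^4 ≈ C$307,342.92.
Price-level factor over 4 years: (1 + 3.0%)^4 = 1.12550881.
Dividing the nominal maturity value by the price-level factor gives the value in today's money.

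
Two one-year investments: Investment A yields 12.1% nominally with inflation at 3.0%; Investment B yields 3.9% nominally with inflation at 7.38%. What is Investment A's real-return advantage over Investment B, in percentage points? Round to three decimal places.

12.076

Investment A real return: 1.121/1.030 − 1 = 8.8350%.
Investment B real return: 1.039/1.0738 − 1 = -3.2408%.
Difference: 8.8350 − (-3.2408) = 12.0758 pp.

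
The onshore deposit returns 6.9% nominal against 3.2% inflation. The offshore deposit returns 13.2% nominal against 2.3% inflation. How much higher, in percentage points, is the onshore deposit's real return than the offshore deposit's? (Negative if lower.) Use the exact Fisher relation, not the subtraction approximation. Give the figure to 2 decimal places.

-7.07

The onshore deposit real return: 1.069/1.032 − 1 = 3.585%.
The offshore deposit real return: 1.132/1.023 − 1 = 10.655%.
Difference: 3.585 − 10.655 = -7.070 pp.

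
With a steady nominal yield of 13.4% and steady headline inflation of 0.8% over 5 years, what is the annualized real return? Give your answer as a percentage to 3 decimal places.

12.500%

With constant rates the annual real return is the same each year: (1+13.4%)/(1+0.8%) − 1 = 0.12500.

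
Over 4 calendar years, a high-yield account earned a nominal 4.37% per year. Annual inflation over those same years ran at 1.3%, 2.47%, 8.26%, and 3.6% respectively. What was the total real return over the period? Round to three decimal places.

1.922%

Cumulative inflation factor: 1.013 × 1.0247 × 1.0826 × 1.036 ≈ 1.16422.
Nominal growth factor: 1.18660. Real growth factor = 1.18660 / 1.16422 ≈ 1.01922.
Total real return ≈ 1.9222%.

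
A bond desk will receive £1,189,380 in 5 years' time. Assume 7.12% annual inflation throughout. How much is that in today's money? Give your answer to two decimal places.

£843,272.25

Price-level factor over 5 years: (1 + 7.12%)^5 ≈ 1.4104341672.
Purchasing power today: £1,189,380 divided by that factor.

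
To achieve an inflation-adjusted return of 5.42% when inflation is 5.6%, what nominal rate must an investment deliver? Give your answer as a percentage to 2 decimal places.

By the Fisher equation, 1 + r_nom = (1 + 5.42%)(1 + 5.6%) = 1.0542 × 1.056 = 1.1132352.
So r_nom = 11.32352%.

11.32%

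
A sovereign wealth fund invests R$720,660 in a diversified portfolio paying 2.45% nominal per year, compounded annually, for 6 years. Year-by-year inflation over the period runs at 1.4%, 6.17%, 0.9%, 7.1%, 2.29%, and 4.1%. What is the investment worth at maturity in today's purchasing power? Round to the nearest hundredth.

R$672,663.52

Nominal value at maturity: R$720,660 × (1 + 2.45%)^6 ≈ R$833,301.56.
Price-level factor over 6 years: 1.014 × 1.0617 × 1.009 × 1.071 × 1.0229 × 1.041 ≈ 1.2388089021.
The maturity value deflated by that factor is the answer in today's purchasing power.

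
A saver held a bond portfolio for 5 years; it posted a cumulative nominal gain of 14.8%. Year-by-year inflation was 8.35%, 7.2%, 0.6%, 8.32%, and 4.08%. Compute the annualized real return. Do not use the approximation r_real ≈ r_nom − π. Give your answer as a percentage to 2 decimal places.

-2.71%

Cumulative inflation factor: 1.0835 × 1.072 × 1.006 × 1.0832 × 1.0408 ≈ 1.31734.
Nominal growth factor: 1.14800. Real growth factor = 1.14800 / 1.31734 ≈ 0.87145.
Annualized: 0.87145^(1/5) − 1 ≈ -0.02714.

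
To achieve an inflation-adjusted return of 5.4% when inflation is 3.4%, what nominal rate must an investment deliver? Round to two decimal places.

By the Fisher equation, 1 + r_nom = (1 + 5.4%)(1 + 3.4%) = 1.054 × 1.034 = 1.089836.
So r_nom = 8.9836%.

8.98%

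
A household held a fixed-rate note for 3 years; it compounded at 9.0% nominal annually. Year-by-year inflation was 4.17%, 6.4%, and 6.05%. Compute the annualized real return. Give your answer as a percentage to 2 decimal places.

3.28%

Cumulative inflation factor: 1.0417 × 1.064 × 1.0605 ≈ 1.17543.
Nominal growth factor: 1.29503. Real growth factor = 1.29503 / 1.17543 ≈ 1.10175.
Annualized: 1.10175^(1/3) − 1 ≈ 0.03283.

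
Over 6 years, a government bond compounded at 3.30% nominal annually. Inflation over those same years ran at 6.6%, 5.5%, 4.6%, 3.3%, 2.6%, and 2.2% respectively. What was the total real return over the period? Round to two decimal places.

-4.64%

Cumulative inflation factor: 1.066 × 1.055 × 1.046 × 1.033 × 1.026 × 1.022 ≈ 1.27421.
Nominal growth factor: 1.21507. Real growth factor = 1.21507 / 1.27421 ≈ 0.95359.
Total real return ≈ -4.6409%.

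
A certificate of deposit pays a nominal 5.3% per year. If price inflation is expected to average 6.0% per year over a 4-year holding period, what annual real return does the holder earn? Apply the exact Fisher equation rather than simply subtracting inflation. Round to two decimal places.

With constant rates the annual real return is the same each year: (1+5.3%)/(1+6.0%) − 1 = -0.00660.

-0.66%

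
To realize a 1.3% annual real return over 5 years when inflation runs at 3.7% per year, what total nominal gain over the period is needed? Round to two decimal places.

27.92%

Required annual nominal rate: (1+1.3%)(1+3.7%) − 1 = 5.0481%.
Cumulative over 5 years: (1 + 0.050481)^5 − 1 ≈ 0.27921.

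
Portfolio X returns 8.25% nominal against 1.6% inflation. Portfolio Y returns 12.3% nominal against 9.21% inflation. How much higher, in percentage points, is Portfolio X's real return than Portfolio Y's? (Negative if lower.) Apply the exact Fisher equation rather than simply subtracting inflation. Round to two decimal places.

3.72

Portfolio X real return: 1.0825/1.016 − 1 = 6.545%.
Portfolio Y real return: 1.123/1.0921 − 1 = 2.829%.
Difference: 6.545 − 2.829 = 3.716 pp.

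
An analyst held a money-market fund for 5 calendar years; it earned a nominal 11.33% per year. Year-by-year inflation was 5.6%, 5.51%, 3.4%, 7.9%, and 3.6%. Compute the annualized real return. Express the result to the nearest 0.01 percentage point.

5.84%

Cumulative inflation factor: 1.056 × 1.0551 × 1.034 × 1.079 × 1.036 ≈ 1.28783.
Nominal growth factor: 1.71026. Real growth factor = 1.71026 / 1.28783 ≈ 1.32801.
Annualized: 1.32801^(1/5) − 1 ≈ 0.05838.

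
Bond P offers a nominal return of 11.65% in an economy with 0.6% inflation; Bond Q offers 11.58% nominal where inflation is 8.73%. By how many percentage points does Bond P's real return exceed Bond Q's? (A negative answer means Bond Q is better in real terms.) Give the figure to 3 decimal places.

Bond P real return: 1.1165/1.006 − 1 = 10.9841%.
Bond Q real return: 1.1158/1.0873 − 1 = 2.6212%.
Difference: 10.9841 − 2.6212 = 8.3629 pp.

8.363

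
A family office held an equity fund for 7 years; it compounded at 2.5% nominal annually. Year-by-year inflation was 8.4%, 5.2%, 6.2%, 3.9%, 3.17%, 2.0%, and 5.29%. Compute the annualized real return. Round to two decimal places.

Cumulative inflation factor: 1.084 × 1.052 × 1.062 × 1.039 × 1.0317 × 1.020 × 1.0529 ≈ 1.39420.
Nominal growth factor: 1.18869. Real growth factor = 1.18869 / 1.39420 ≈ 0.85259.
Annualized: 0.85259^(1/7) − 1 ≈ -0.02252.

-2.25%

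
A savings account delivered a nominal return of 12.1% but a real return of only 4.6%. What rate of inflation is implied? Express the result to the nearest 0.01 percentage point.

7.17%

From (1+r_nom) = (1+r_real)(1+π), we get 1+π = (1 + 12.1%)/(1 + 4.6%) = 1.121/1.046 ≈ 1.07170.
So π ≈ 7.1702%.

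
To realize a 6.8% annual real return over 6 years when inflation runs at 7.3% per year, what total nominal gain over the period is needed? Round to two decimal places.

126.48%

Required annual nominal rate: (1+6.8%)(1+7.3%) − 1 = 14.5964%.
Cumulative over 6 years: (1 + 0.145964)^6 − 1 ≈ 1.26478.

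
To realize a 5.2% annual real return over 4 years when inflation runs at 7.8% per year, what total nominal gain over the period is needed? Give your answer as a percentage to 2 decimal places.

65.40%

Required annual nominal rate: (1+5.2%)(1+7.8%) − 1 = 13.4056%.
Cumulative over 4 years: (1 + 0.134056)^4 − 1 ≈ 0.65401.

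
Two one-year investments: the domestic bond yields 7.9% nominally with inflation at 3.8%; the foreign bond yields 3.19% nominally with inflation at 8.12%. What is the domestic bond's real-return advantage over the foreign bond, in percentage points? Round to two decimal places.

The domestic bond real return: 1.079/1.038 − 1 = 3.950%.
The foreign bond real return: 1.0319/1.0812 − 1 = -4.560%.
Difference: 3.950 − (-4.560) = 8.510 pp.

8.51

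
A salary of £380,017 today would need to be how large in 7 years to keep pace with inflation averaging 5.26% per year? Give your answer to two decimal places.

Cumulative price-level factor: (1+5.26%)^7 ≈ 1.4316720938.
The nominal amount required is £380,017 scaled up by that factor.

£544,059.73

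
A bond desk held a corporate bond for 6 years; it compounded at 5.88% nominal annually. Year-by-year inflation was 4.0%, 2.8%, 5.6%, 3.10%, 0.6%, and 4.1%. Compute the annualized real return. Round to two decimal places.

Cumulative inflation factor: 1.040 × 1.028 × 1.056 × 1.0310 × 1.006 × 1.041 ≈ 1.21898.
Nominal growth factor: 1.40891. Real growth factor = 1.40891 / 1.21898 ≈ 1.15581.
Annualized: 1.15581^(1/6) − 1 ≈ 0.02443.

2.44%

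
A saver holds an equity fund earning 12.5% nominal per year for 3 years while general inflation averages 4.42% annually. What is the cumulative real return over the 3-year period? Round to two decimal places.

The annual real rate is (1+12.5%)/(1+4.42%) − 1 = 7.7380%.
Compounded over 3 years: (1 + 0.077380)^3 − 1 ≈ 0.25057.

25.06%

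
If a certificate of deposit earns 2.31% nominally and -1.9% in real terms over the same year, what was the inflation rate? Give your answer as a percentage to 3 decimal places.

From (1+r_nom) = (1+r_real)(1+π), we get 1+π = (1 + 2.31%)/(1 − 1.9%) = 1.0231/0.981 ≈ 1.04292.
So π ≈ 4.2915%.

4.292%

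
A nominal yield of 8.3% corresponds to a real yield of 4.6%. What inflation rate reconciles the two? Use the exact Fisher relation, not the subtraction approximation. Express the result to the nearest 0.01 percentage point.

From (1+r_nom) = (1+r_real)(1+π), we get 1+π = (1 + 8.3%)/(1 + 4.6%) = 1.083/1.046 ≈ 1.03537.
So π ≈ 3.5373%.

3.54%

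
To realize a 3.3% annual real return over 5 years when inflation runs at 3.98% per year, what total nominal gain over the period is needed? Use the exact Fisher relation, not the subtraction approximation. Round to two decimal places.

Required annual nominal rate: (1+3.3%)(1+3.98%) − 1 = 7.41134%.
Cumulative over 5 years: (1 + 0.0741134)^5 − 1 ≈ 0.42972.

42.97%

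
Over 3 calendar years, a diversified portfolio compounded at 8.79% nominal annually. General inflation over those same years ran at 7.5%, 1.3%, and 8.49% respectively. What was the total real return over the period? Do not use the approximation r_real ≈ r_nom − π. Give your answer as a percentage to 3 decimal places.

Cumulative inflation factor: 1.075 × 1.013 × 1.0849 ≈ 1.18143.
Nominal growth factor: 1.28756. Real growth factor = 1.28756 / 1.18143 ≈ 1.08983.
Total real return ≈ 8.9831%.

8.983%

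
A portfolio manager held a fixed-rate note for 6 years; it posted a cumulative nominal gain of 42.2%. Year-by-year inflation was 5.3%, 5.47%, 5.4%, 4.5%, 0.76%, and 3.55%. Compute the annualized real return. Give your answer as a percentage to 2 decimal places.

1.82%

Cumulative inflation factor: 1.053 × 1.0547 × 1.054 × 1.045 × 1.0076 × 1.0355 ≈ 1.27630.
Nominal growth factor: 1.42200. Real growth factor = 1.42200 / 1.27630 ≈ 1.11416.
Annualized: 1.11416^(1/6) − 1 ≈ 0.01818.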